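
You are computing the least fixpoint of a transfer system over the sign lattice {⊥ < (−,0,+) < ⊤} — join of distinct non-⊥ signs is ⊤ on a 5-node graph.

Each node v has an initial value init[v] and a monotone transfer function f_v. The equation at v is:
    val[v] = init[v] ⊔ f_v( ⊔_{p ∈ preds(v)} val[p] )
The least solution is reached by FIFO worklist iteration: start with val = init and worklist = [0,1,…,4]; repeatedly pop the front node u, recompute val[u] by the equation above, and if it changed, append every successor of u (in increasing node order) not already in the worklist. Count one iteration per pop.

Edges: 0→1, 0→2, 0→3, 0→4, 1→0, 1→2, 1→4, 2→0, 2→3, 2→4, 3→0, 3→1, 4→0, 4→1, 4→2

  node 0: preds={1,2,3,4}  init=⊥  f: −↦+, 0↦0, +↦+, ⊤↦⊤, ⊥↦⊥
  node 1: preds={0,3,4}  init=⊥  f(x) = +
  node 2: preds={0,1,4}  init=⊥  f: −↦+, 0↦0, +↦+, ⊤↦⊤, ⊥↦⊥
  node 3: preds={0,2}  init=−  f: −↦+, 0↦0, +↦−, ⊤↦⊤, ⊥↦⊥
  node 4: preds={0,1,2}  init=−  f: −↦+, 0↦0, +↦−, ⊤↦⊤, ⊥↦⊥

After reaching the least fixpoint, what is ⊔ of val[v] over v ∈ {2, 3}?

Iteration log — 10 steps:
  step 1. node 0  ⊔preds=−  new=+  old=⊥  +wl: 
  step 2. node 1  ⊔preds=⊤  new=+  old=⊥  +wl: 0
  step 3. node 2  ⊔preds=⊤  new=⊤  old=⊥  +wl: 
  step 4. node 3  ⊔preds=⊤  new=⊤  old=−  +wl: 1
  step 5. node 4  ⊔preds=⊤  new=⊤  old=−  +wl: 2
  step 6. node 0  ⊔preds=⊤  new=⊤  old=+  +wl: 3,4
  step 7. node 1  ⊔preds=⊤  new=+  stable
  step 8. node 2  ⊔preds=⊤  new=⊤  stable
  step 9. node 3  ⊔preds=⊤  new=⊤  stable
  step 10. node 4  ⊔preds=⊤  new=⊤  stable

Least fixpoint reached:
  node 0: ⊤
  node 1: +
  node 2: ⊤
  node 3: ⊤
  node 4: ⊤

⊤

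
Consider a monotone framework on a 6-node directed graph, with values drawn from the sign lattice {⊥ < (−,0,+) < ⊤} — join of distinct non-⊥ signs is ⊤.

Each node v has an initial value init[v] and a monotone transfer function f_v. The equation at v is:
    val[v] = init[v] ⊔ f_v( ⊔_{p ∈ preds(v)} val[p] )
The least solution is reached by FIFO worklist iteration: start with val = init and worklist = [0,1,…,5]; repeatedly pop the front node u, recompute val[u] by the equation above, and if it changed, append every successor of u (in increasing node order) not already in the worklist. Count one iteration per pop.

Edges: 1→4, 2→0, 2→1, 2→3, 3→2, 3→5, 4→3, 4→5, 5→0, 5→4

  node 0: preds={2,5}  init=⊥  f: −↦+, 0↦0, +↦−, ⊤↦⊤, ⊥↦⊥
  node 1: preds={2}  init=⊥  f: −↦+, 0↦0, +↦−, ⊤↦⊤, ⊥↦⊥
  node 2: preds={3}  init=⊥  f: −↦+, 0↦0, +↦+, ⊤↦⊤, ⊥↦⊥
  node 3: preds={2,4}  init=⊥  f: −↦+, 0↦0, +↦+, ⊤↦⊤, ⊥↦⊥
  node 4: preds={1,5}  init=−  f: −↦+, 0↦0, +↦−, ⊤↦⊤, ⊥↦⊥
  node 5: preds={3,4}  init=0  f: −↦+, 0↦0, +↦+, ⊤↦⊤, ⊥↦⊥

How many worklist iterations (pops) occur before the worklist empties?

18

Iteration log — 18 steps:
  step 1. node 0  ⊔preds=0  new=0  old=⊥  +wl: 
  step 2. node 1  ⊔preds=⊥  new=⊥  stable
  step 3. node 2  ⊔preds=⊥  new=⊥  stable
  step 4. node 3  ⊔preds=−  new=+  old=⊥  +wl: 2
  step 5. node 4  ⊔preds=0  new=⊤  old=−  +wl: 3
  step 6. node 5  ⊔preds=⊤  new=⊤  old=0  +wl: 0,4
  step 7. node 2  ⊔preds=+  new=+  old=⊥  +wl: 1
  step 8. node 3  ⊔preds=⊤  new=⊤  old=+  +wl: 2,5
  step 9. node 0  ⊔preds=⊤  new=⊤  old=0  +wl: 
  step 10. node 4  ⊔preds=⊤  new=⊤  stable
  step 11. node 1  ⊔preds=+  new=−  old=⊥  +wl: 4
  step 12. node 2  ⊔preds=⊤  new=⊤  old=+  +wl: 0,1,3
  step 13. node 5  ⊔preds=⊤  new=⊤  stable
  step 14. node 4  ⊔preds=⊤  new=⊤  stable
  step 15. node 0  ⊔preds=⊤  new=⊤  stable
  step 16. node 1  ⊔preds=⊤  new=⊤  old=−  +wl: 4
  step 17. node 3  ⊔preds=⊤  new=⊤  stable
  step 18. node 4  ⊔preds=⊤  new=⊤  stable

Least fixpoint reached:
  node 0: ⊤
  node 1: ⊤
  node 2: ⊤
  node 3: ⊤
  node 4: ⊤
  node 5: ⊤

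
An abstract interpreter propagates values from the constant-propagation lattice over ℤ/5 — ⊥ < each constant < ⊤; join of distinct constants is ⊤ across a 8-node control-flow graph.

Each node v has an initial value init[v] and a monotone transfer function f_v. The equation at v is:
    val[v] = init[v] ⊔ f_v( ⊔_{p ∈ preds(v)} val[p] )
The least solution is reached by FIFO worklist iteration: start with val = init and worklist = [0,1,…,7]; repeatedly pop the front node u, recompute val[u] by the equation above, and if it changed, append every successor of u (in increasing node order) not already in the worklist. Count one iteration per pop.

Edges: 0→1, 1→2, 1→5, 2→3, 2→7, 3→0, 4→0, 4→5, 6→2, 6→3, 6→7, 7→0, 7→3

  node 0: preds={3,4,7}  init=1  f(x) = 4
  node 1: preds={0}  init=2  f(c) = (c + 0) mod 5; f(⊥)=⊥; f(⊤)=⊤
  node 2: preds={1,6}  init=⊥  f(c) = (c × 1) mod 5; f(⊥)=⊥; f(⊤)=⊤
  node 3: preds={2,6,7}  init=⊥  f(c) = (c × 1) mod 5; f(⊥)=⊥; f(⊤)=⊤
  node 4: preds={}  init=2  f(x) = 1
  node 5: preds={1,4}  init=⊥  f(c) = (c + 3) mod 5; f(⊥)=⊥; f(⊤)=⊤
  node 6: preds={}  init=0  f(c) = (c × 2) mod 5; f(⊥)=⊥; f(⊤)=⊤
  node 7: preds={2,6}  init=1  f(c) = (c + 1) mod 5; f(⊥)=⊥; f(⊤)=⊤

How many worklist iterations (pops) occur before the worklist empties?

10

Trace (10 dequeues):
  [1] u=0 | in ⊤ | out ⊤ | prev 1 | push {}
  [2] u=1 | in ⊤ | out ⊤ | prev 2 | push {}
  [3] u=2 | in ⊤ | out ⊤ | prev ⊥ | push {}
  [4] u=3 | in ⊤ | out ⊤ | prev ⊥ | push {0}
  [5] u=4 | in ⊥ | out ⊤ | prev 2 | push {}
  [6] u=5 | in ⊤ | out ⊤ | prev ⊥ | push {}
  [7] u=6 | in ⊥ | out 0 | ==
  [8] u=7 | in ⊤ | out ⊤ | prev 1 | push {3}
  [9] u=0 | in ⊤ | out ⊤ | ==
  [10] u=3 | in ⊤ | out ⊤ | ==

Converged values:
  [0] ⊤
  [1] ⊤
  [2] ⊤
  [3] ⊤
  [4] ⊤
  [5] ⊤
  [6] 0
  [7] ⊤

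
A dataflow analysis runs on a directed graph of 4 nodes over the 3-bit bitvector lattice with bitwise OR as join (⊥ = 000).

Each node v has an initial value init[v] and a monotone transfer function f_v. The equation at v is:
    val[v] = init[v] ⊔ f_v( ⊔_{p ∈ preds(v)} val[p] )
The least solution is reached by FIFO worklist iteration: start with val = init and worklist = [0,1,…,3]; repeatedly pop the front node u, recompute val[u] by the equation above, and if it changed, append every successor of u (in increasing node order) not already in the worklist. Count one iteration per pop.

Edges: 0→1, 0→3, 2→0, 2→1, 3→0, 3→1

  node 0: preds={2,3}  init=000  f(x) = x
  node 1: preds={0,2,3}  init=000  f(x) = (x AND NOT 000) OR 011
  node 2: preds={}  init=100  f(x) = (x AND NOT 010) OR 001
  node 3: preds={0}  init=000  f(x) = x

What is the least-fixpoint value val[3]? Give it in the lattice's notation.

Trace (9 dequeues):
  [1] u=0 | in 100 | out 100 | prev 000 | push {}
  [2] u=1 | in 100 | out 111 | prev 000 | push {}
  [3] u=2 | in 000 | out 101 | prev 100 | push {0,1}
  [4] u=3 | in 100 | out 100 | prev 000 | push {}
  [5] u=0 | in 101 | out 101 | prev 100 | push {3}
  [6] u=1 | in 101 | out 111 | ==
  [7] u=3 | in 101 | out 101 | prev 100 | push {0,1}
  [8] u=0 | in 101 | out 101 | ==
  [9] u=1 | in 101 | out 111 | ==

Converged values:
  [0] 101
  [1] 111
  [2] 101
  [3] 101

101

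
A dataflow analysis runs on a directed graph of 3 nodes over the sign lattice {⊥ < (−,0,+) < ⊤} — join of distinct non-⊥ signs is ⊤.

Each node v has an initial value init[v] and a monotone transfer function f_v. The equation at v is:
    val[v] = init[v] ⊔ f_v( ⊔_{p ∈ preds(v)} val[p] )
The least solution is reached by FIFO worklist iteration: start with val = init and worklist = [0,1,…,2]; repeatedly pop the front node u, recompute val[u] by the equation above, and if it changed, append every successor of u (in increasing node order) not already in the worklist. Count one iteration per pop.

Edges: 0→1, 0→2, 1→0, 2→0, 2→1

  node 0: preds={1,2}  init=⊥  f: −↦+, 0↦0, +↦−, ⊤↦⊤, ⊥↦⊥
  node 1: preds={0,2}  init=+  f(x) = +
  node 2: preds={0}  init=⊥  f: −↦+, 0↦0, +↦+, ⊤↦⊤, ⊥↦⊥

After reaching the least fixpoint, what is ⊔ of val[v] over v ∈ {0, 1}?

⊤

Worklist (5 pops):
  #1 pop 0: in=+ → − (was ⊥); enqueue []
  #2 pop 1: in=− → + (no change)
  #3 pop 2: in=− → + (was ⊥); enqueue [0,1]
  #4 pop 0: in=+ → − (no change)
  #5 pop 1: in=⊤ → + (no change)

Fixpoint:
  val[0] = −
  val[1] = +
  val[2] = +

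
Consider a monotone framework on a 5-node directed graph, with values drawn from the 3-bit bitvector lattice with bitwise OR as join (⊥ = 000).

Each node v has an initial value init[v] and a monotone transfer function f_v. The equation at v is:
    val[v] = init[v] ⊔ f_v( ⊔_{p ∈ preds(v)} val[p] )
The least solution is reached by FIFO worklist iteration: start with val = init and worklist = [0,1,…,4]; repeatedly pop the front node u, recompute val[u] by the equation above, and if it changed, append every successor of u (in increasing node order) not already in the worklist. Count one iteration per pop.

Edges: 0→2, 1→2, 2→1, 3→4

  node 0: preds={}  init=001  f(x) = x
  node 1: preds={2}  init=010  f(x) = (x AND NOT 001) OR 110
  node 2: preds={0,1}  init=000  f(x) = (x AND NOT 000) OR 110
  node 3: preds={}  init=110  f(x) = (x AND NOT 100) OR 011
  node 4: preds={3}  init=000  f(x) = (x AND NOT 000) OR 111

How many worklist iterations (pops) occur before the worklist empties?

6

Iteration log — 6 steps:
  step 1. node 0  ⊔preds=000  new=001  stable
  step 2. node 1  ⊔preds=000  new=110  old=010  +wl: 
  step 3. node 2  ⊔preds=111  new=111  old=000  +wl: 1
  step 4. node 3  ⊔preds=000  new=111  old=110  +wl: 
  step 5. node 4  ⊔preds=111  new=111  old=000  +wl: 
  step 6. node 1  ⊔preds=111  new=110  stable

Least fixpoint reached:
  node 0: 001
  node 1: 110
  node 2: 111
  node 3: 111
  node 4: 111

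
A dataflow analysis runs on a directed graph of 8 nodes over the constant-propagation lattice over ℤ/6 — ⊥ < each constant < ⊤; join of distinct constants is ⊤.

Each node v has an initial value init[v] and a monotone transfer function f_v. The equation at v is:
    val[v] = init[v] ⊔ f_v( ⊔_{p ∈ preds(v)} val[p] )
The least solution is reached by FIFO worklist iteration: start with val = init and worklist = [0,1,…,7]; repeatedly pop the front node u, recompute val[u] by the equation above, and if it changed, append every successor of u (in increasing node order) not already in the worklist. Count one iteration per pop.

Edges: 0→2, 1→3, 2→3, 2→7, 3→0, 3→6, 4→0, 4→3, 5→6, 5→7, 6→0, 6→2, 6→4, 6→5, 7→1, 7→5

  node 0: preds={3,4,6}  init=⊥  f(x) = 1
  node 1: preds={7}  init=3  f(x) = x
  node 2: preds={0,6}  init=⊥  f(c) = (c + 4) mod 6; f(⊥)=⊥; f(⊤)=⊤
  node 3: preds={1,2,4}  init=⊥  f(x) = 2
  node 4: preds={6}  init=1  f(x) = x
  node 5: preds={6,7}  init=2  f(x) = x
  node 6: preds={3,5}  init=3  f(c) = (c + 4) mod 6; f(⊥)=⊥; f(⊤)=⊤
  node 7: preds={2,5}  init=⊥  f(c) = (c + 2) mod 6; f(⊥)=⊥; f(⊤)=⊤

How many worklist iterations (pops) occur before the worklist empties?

15

Worklist (15 pops):
  #1 pop 0: in=⊤ → 1 (was ⊥); enqueue []
  #2 pop 1: in=⊥ → 3 (no change)
  #3 pop 2: in=⊤ → ⊤ (was ⊥); enqueue []
  #4 pop 3: in=⊤ → 2 (was ⊥); enqueue [0]
  #5 pop 4: in=3 → ⊤ (was 1); enqueue [3]
  #6 pop 5: in=3 → ⊤ (was 2); enqueue []
  #7 pop 6: in=⊤ → ⊤ (was 3); enqueue [2,4,5]
  #8 pop 7: in=⊤ → ⊤ (was ⊥); enqueue [1]
  #9 pop 0: in=⊤ → 1 (no change)
  #10 pop 3: in=⊤ → 2 (no change)
  #11 pop 2: in=⊤ → ⊤ (no change)
  #12 pop 4: in=⊤ → ⊤ (no change)
  #13 pop 5: in=⊤ → ⊤ (no change)
  #14 pop 1: in=⊤ → ⊤ (was 3); enqueue [3]
  #15 pop 3: in=⊤ → 2 (no change)

Fixpoint:
  val[0] = 1
  val[1] = ⊤
  val[2] = ⊤
  val[3] = 2
  val[4] = ⊤
  val[5] = ⊤
  val[6] = ⊤
  val[7] = ⊤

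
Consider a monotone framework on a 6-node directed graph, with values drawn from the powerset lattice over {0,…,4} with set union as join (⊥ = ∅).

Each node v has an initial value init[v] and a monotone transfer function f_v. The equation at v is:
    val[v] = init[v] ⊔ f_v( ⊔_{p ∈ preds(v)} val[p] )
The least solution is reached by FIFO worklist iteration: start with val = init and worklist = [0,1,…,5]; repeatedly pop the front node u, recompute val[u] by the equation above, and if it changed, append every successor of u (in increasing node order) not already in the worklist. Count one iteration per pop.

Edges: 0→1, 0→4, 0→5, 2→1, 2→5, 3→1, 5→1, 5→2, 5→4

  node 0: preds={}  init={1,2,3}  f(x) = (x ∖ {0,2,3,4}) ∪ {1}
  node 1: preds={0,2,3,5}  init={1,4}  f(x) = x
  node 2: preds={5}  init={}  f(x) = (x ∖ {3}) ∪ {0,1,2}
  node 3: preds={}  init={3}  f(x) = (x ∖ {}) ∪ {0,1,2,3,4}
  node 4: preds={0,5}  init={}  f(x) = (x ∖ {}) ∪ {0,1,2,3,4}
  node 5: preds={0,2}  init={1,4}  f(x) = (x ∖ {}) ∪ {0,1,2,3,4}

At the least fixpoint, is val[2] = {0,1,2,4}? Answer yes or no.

Worklist (9 pops):
  #1 pop 0: in={} → {1,2,3} (no change)
  #2 pop 1: in={1,2,3,4} → {1,2,3,4} (was {1,4}); enqueue []
  #3 pop 2: in={1,4} → {0,1,2,4} (was {}); enqueue [1]
  #4 pop 3: in={} → {0,1,2,3,4} (was {3}); enqueue []
  #5 pop 4: in={1,2,3,4} → {0,1,2,3,4} (was {}); enqueue []
  #6 pop 5: in={0,1,2,3,4} → {0,1,2,3,4} (was {1,4}); enqueue [2,4]
  #7 pop 1: in={0,1,2,3,4} → {0,1,2,3,4} (was {1,2,3,4}); enqueue []
  #8 pop 2: in={0,1,2,3,4} → {0,1,2,4} (no change)
  #9 pop 4: in={0,1,2,3,4} → {0,1,2,3,4} (no change)

Fixpoint:
  val[0] = {1,2,3}
  val[1] = {0,1,2,3,4}
  val[2] = {0,1,2,4}
  val[3] = {0,1,2,3,4}
  val[4] = {0,1,2,3,4}
  val[5] = {0,1,2,3,4}

yes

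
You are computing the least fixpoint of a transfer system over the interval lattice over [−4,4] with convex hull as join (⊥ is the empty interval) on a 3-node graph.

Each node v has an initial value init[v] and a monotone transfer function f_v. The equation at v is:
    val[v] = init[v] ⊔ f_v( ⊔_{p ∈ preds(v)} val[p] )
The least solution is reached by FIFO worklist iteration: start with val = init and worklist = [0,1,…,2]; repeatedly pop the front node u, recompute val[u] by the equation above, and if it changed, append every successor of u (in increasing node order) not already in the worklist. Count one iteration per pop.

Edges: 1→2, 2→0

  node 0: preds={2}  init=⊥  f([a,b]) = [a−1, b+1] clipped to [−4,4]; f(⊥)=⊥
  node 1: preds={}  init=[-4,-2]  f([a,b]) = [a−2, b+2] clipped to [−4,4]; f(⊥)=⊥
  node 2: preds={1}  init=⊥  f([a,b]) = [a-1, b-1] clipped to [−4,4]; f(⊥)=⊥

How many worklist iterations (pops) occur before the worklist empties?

4

Iteration log — 4 steps:
  step 1. node 0  ⊔preds=⊥  new=⊥  stable
  step 2. node 1  ⊔preds=⊥  new=[-4,-2]  stable
  step 3. node 2  ⊔preds=[-4,-2]  new=[-4,-3]  old=⊥  +wl: 0
  step 4. node 0  ⊔preds=[-4,-3]  new=[-4,-2]  old=⊥  +wl: 

Least fixpoint reached:
  node 0: [-4,-2]
  node 1: [-4,-2]
  node 2: [-4,-3]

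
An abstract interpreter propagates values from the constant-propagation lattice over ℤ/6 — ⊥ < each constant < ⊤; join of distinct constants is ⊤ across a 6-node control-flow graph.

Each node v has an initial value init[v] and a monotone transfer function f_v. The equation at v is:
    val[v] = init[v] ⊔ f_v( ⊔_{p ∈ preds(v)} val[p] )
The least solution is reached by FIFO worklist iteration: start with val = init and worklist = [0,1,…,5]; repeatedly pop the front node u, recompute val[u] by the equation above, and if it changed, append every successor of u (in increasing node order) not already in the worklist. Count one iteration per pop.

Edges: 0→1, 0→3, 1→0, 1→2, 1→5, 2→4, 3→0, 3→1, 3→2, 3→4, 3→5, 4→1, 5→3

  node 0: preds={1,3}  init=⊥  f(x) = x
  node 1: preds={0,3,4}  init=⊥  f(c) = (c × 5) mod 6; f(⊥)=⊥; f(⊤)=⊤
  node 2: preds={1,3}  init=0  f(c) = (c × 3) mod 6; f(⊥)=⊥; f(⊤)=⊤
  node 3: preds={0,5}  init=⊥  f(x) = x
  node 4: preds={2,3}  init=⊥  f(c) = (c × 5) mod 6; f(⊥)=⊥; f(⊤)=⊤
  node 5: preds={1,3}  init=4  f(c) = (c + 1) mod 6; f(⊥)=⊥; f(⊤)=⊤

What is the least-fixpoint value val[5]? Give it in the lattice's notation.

Worklist (16 pops):
  #1 pop 0: in=⊥ → ⊥ (no change)
  #2 pop 1: in=⊥ → ⊥ (no change)
  #3 pop 2: in=⊥ → 0 (no change)
  #4 pop 3: in=4 → 4 (was ⊥); enqueue [0,1,2]
  #5 pop 4: in=⊤ → ⊤ (was ⊥); enqueue []
  #6 pop 5: in=4 → ⊤ (was 4); enqueue [3]
  #7 pop 0: in=4 → 4 (was ⊥); enqueue []
  #8 pop 1: in=⊤ → ⊤ (was ⊥); enqueue [0,5]
  #9 pop 2: in=⊤ → ⊤ (was 0); enqueue [4]
  #10 pop 3: in=⊤ → ⊤ (was 4); enqueue [1,2]
  #11 pop 0: in=⊤ → ⊤ (was 4); enqueue [3]
  #12 pop 5: in=⊤ → ⊤ (no change)
  #13 pop 4: in=⊤ → ⊤ (no change)
  #14 pop 1: in=⊤ → ⊤ (no change)
  #15 pop 2: in=⊤ → ⊤ (no change)
  #16 pop 3: in=⊤ → ⊤ (no change)

Fixpoint:
  val[0] = ⊤
  val[1] = ⊤
  val[2] = ⊤
  val[3] = ⊤
  val[4] = ⊤
  val[5] = ⊤

⊤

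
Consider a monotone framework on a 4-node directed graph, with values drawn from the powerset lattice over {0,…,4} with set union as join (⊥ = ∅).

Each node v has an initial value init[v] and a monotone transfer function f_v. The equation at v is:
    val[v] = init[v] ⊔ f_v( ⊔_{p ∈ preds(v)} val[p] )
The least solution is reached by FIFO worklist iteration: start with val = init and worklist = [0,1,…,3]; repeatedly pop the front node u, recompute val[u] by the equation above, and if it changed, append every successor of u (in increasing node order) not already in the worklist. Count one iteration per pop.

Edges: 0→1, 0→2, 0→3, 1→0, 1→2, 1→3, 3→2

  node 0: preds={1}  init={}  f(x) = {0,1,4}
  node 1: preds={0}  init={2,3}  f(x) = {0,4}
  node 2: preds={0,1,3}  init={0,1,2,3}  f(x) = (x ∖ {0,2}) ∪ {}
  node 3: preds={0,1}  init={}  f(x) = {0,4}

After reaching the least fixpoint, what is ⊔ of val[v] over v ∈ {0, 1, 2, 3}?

{0,1,2,3,4}

Iteration log — 6 steps:
  step 1. node 0  ⊔preds={2,3}  new={0,1,4}  old={}  +wl: 
  step 2. node 1  ⊔preds={0,1,4}  new={0,2,3,4}  old={2,3}  +wl: 0
  step 3. node 2  ⊔preds={0,1,2,3,4}  new={0,1,2,3,4}  old={0,1,2,3}  +wl: 
  step 4. node 3  ⊔preds={0,1,2,3,4}  new={0,4}  old={}  +wl: 2
  step 5. node 0  ⊔preds={0,2,3,4}  new={0,1,4}  stable
  step 6. node 2  ⊔preds={0,1,2,3,4}  new={0,1,2,3,4}  stable

Least fixpoint reached:
  node 0: {0,1,4}
  node 1: {0,2,3,4}
  node 2: {0,1,2,3,4}
  node 3: {0,4}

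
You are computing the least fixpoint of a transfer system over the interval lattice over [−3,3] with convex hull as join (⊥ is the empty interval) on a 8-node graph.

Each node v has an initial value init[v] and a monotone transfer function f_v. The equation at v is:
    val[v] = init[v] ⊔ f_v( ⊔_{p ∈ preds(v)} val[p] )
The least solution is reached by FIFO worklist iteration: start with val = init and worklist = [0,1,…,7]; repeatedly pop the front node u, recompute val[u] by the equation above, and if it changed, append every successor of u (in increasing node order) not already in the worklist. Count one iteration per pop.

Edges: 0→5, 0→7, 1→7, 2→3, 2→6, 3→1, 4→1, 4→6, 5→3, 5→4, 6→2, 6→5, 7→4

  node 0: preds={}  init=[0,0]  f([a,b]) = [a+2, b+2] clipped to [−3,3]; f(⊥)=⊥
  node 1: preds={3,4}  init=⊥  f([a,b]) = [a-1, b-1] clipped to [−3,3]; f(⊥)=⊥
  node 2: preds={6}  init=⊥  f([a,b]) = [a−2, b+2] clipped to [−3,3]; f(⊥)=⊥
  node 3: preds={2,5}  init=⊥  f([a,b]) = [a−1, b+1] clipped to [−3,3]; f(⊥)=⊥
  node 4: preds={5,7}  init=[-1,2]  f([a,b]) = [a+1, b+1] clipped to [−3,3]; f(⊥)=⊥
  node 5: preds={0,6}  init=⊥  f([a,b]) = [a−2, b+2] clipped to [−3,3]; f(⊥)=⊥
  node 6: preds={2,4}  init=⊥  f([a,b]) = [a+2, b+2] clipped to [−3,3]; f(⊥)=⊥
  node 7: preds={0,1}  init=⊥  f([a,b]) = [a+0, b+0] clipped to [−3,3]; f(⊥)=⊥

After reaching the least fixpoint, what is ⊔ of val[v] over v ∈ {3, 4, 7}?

Trace (24 dequeues):
  [1] u=0 | in ⊥ | out [0,0] | ==
  [2] u=1 | in [-1,2] | out [-2,1] | prev ⊥ | push {}
  [3] u=2 | in ⊥ | out ⊥ | ==
  [4] u=3 | in ⊥ | out ⊥ | ==
  [5] u=4 | in ⊥ | out [-1,2] | ==
  [6] u=5 | in [0,0] | out [-2,2] | prev ⊥ | push {3,4}
  [7] u=6 | in [-1,2] | out [1,3] | prev ⊥ | push {2,5}
  [8] u=7 | in [-2,1] | out [-2,1] | prev ⊥ | push {}
  [9] u=3 | in [-2,2] | out [-3,3] | prev ⊥ | push {1}
  [10] u=4 | in [-2,2] | out [-1,3] | prev [-1,2] | push {6}
  [11] u=2 | in [1,3] | out [-1,3] | prev ⊥ | push {3}
  [12] u=5 | in [0,3] | out [-2,3] | prev [-2,2] | push {4}
  [13] u=1 | in [-3,3] | out [-3,2] | prev [-2,1] | push {7}
  [14] u=6 | in [-1,3] | out [1,3] | ==
  [15] u=3 | in [-2,3] | out [-3,3] | ==
  [16] u=4 | in [-2,3] | out [-1,3] | ==
  [17] u=7 | in [-3,2] | out [-3,2] | prev [-2,1] | push {4}
  [18] u=4 | in [-3,3] | out [-2,3] | prev [-1,3] | push {1,6}
  [19] u=1 | in [-3,3] | out [-3,2] | ==
  [20] u=6 | in [-2,3] | out [0,3] | prev [1,3] | push {2,5}
  [21] u=2 | in [0,3] | out [-2,3] | prev [-1,3] | push {3,6}
  [22] u=5 | in [0,3] | out [-2,3] | ==
  [23] u=3 | in [-2,3] | out [-3,3] | ==
  [24] u=6 | in [-2,3] | out [0,3] | ==

Converged values:
  [0] [0,0]
  [1] [-3,2]
  [2] [-2,3]
  [3] [-3,3]
  [4] [-2,3]
  [5] [-2,3]
  [6] [0,3]
  [7] [-3,2]

[-3,3]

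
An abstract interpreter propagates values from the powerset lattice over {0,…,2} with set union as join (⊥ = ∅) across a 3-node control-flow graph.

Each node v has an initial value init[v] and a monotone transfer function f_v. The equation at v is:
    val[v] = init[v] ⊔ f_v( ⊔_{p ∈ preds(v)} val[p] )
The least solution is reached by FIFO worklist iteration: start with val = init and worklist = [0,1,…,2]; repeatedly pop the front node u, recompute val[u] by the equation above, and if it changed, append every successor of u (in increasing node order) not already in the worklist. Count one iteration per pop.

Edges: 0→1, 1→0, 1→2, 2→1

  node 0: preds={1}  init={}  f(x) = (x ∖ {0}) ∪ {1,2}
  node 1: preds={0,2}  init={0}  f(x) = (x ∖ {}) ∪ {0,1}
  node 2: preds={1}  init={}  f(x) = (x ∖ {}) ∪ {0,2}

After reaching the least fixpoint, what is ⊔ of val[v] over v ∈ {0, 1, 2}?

Trace (5 dequeues):
  [1] u=0 | in {0} | out {1,2} | prev {} | push {}
  [2] u=1 | in {1,2} | out {0,1,2} | prev {0} | push {0}
  [3] u=2 | in {0,1,2} | out {0,1,2} | prev {} | push {1}
  [4] u=0 | in {0,1,2} | out {1,2} | ==
  [5] u=1 | in {0,1,2} | out {0,1,2} | ==

Converged values:
  [0] {1,2}
  [1] {0,1,2}
  [2] {0,1,2}

{0,1,2}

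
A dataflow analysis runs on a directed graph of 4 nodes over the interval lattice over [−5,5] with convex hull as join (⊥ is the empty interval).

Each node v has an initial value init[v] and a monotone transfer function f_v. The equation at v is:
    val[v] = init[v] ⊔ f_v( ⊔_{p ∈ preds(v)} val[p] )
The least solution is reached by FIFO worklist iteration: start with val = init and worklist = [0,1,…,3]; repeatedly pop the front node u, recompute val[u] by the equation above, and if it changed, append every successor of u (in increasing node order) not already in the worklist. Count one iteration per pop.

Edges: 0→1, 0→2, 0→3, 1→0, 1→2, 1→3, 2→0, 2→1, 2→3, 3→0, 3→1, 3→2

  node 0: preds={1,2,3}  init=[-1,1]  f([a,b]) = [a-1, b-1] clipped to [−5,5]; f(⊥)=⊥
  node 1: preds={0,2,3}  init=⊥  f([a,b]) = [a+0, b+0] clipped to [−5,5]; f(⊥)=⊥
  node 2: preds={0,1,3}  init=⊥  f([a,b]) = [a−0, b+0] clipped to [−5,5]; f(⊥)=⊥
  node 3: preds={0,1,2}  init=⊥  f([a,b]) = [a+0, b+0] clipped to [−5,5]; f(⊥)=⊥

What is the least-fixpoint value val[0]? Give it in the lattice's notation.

[-5,1]

Iteration log — 23 steps:
  step 1. node 0  ⊔preds=⊥  new=[-1,1]  stable
  step 2. node 1  ⊔preds=[-1,1]  new=[-1,1]  old=⊥  +wl: 0
  step 3. node 2  ⊔preds=[-1,1]  new=[-1,1]  old=⊥  +wl: 1
  step 4. node 3  ⊔preds=[-1,1]  new=[-1,1]  old=⊥  +wl: 2
  step 5. node 0  ⊔preds=[-1,1]  new=[-2,1]  old=[-1,1]  +wl: 3
  step 6. node 1  ⊔preds=[-2,1]  new=[-2,1]  old=[-1,1]  +wl: 0
  step 7. node 2  ⊔preds=[-2,1]  new=[-2,1]  old=[-1,1]  +wl: 1
  step 8. node 3  ⊔preds=[-2,1]  new=[-2,1]  old=[-1,1]  +wl: 2
  step 9. node 0  ⊔preds=[-2,1]  new=[-3,1]  old=[-2,1]  +wl: 3
  step 10. node 1  ⊔preds=[-3,1]  new=[-3,1]  old=[-2,1]  +wl: 0
  step 11. node 2  ⊔preds=[-3,1]  new=[-3,1]  old=[-2,1]  +wl: 1
  step 12. node 3  ⊔preds=[-3,1]  new=[-3,1]  old=[-2,1]  +wl: 2
  step 13. node 0  ⊔preds=[-3,1]  new=[-4,1]  old=[-3,1]  +wl: 3
  step 14. node 1  ⊔preds=[-4,1]  new=[-4,1]  old=[-3,1]  +wl: 0
  step 15. node 2  ⊔preds=[-4,1]  new=[-4,1]  old=[-3,1]  +wl: 1
  step 16. node 3  ⊔preds=[-4,1]  new=[-4,1]  old=[-3,1]  +wl: 2
  step 17. node 0  ⊔preds=[-4,1]  new=[-5,1]  old=[-4,1]  +wl: 3
  step 18. node 1  ⊔preds=[-5,1]  new=[-5,1]  old=[-4,1]  +wl: 0
  step 19. node 2  ⊔preds=[-5,1]  new=[-5,1]  old=[-4,1]  +wl: 1
  step 20. node 3  ⊔preds=[-5,1]  new=[-5,1]  old=[-4,1]  +wl: 2
  step 21. node 0  ⊔preds=[-5,1]  new=[-5,1]  stable
  step 22. node 1  ⊔preds=[-5,1]  new=[-5,1]  stable
  step 23. node 2  ⊔preds=[-5,1]  new=[-5,1]  stable

Least fixpoint reached:
  node 0: [-5,1]
  node 1: [-5,1]
  node 2: [-5,1]
  node 3: [-5,1]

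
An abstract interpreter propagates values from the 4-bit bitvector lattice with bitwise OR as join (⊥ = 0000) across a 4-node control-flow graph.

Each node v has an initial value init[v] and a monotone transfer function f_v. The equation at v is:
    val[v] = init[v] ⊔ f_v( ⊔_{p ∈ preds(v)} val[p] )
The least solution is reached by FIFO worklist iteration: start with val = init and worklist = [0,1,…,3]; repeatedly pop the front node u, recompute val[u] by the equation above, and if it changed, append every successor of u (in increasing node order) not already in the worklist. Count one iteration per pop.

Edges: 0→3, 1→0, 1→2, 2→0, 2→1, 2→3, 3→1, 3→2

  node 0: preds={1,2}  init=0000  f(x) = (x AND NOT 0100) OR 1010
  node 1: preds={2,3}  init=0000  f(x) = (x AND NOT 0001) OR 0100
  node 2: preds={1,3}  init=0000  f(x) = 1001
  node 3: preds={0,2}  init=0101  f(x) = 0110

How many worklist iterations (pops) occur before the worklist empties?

9

Worklist (9 pops):
  #1 pop 0: in=0000 → 1010 (was 0000); enqueue []
  #2 pop 1: in=0101 → 0100 (was 0000); enqueue [0]
  #3 pop 2: in=0101 → 1001 (was 0000); enqueue [1]
  #4 pop 3: in=1011 → 0111 (was 0101); enqueue [2]
  #5 pop 0: in=1101 → 1011 (was 1010); enqueue [3]
  #6 pop 1: in=1111 → 1110 (was 0100); enqueue [0]
  #7 pop 2: in=1111 → 1001 (no change)
  #8 pop 3: in=1011 → 0111 (no change)
  #9 pop 0: in=1111 → 1011 (no change)

Fixpoint:
  val[0] = 1011
  val[1] = 1110
  val[2] = 1001
  val[3] = 0111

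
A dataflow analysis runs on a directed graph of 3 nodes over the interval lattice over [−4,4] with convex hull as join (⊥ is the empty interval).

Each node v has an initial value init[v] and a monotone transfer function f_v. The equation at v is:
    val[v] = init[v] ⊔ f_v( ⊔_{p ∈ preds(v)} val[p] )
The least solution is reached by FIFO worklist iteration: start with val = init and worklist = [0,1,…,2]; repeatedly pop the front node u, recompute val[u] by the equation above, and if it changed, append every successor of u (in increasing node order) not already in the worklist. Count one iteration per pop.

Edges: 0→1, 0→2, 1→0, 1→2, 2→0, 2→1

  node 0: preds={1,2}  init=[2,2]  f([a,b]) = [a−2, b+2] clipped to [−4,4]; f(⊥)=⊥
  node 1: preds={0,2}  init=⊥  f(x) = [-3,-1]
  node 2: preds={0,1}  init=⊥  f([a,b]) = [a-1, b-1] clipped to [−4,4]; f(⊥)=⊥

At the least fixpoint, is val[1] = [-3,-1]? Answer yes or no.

yes

Trace (11 dequeues):
  [1] u=0 | in ⊥ | out [2,2] | ==
  [2] u=1 | in [2,2] | out [-3,-1] | prev ⊥ | push {0}
  [3] u=2 | in [-3,2] | out [-4,1] | prev ⊥ | push {1}
  [4] u=0 | in [-4,1] | out [-4,3] | prev [2,2] | push {2}
  [5] u=1 | in [-4,3] | out [-3,-1] | ==
  [6] u=2 | in [-4,3] | out [-4,2] | prev [-4,1] | push {0,1}
  [7] u=0 | in [-4,2] | out [-4,4] | prev [-4,3] | push {2}
  [8] u=1 | in [-4,4] | out [-3,-1] | ==
  [9] u=2 | in [-4,4] | out [-4,3] | prev [-4,2] | push {0,1}
  [10] u=0 | in [-4,3] | out [-4,4] | ==
  [11] u=1 | in [-4,4] | out [-3,-1] | ==

Converged values:
  [0] [-4,4]
  [1] [-3,-1]
  [2] [-4,3]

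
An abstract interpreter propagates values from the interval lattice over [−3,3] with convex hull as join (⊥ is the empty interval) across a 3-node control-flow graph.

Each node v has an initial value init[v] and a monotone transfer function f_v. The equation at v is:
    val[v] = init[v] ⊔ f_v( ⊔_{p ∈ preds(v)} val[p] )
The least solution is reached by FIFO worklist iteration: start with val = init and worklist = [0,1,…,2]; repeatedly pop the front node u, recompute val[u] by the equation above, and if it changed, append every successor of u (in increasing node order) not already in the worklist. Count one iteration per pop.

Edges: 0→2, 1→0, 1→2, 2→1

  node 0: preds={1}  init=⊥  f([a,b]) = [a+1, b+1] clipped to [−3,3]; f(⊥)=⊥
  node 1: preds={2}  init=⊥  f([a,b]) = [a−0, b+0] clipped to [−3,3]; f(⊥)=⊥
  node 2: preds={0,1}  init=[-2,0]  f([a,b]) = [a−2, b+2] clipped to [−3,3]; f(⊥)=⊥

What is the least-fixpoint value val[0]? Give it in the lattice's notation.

[-2,3]

Iteration log — 10 steps:
  step 1. node 0  ⊔preds=⊥  new=⊥  stable
  step 2. node 1  ⊔preds=[-2,0]  new=[-2,0]  old=⊥  +wl: 0
  step 3. node 2  ⊔preds=[-2,0]  new=[-3,2]  old=[-2,0]  +wl: 1
  step 4. node 0  ⊔preds=[-2,0]  new=[-1,1]  old=⊥  +wl: 2
  step 5. node 1  ⊔preds=[-3,2]  new=[-3,2]  old=[-2,0]  +wl: 0
  step 6. node 2  ⊔preds=[-3,2]  new=[-3,3]  old=[-3,2]  +wl: 1
  step 7. node 0  ⊔preds=[-3,2]  new=[-2,3]  old=[-1,1]  +wl: 2
  step 8. node 1  ⊔preds=[-3,3]  new=[-3,3]  old=[-3,2]  +wl: 0
  step 9. node 2  ⊔preds=[-3,3]  new=[-3,3]  stable
  step 10. node 0  ⊔preds=[-3,3]  new=[-2,3]  stable

Least fixpoint reached:
  node 0: [-2,3]
  node 1: [-3,3]
  node 2: [-3,3]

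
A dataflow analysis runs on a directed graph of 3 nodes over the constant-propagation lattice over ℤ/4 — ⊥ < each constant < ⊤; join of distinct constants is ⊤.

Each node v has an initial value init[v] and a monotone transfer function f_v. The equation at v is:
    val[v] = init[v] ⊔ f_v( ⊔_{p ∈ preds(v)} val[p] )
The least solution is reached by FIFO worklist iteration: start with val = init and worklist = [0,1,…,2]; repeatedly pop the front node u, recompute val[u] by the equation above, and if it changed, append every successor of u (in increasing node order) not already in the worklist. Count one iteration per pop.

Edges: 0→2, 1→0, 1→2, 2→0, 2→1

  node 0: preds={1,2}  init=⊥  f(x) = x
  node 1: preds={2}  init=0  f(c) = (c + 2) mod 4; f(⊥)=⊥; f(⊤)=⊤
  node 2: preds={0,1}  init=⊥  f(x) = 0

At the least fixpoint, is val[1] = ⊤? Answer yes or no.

Worklist (7 pops):
  #1 pop 0: in=0 → 0 (was ⊥); enqueue []
  #2 pop 1: in=⊥ → 0 (no change)
  #3 pop 2: in=0 → 0 (was ⊥); enqueue [0,1]
  #4 pop 0: in=0 → 0 (no change)
  #5 pop 1: in=0 → ⊤ (was 0); enqueue [0,2]
  #6 pop 0: in=⊤ → ⊤ (was 0); enqueue []
  #7 pop 2: in=⊤ → 0 (no change)

Fixpoint:
  val[0] = ⊤
  val[1] = ⊤
  val[2] = 0

yes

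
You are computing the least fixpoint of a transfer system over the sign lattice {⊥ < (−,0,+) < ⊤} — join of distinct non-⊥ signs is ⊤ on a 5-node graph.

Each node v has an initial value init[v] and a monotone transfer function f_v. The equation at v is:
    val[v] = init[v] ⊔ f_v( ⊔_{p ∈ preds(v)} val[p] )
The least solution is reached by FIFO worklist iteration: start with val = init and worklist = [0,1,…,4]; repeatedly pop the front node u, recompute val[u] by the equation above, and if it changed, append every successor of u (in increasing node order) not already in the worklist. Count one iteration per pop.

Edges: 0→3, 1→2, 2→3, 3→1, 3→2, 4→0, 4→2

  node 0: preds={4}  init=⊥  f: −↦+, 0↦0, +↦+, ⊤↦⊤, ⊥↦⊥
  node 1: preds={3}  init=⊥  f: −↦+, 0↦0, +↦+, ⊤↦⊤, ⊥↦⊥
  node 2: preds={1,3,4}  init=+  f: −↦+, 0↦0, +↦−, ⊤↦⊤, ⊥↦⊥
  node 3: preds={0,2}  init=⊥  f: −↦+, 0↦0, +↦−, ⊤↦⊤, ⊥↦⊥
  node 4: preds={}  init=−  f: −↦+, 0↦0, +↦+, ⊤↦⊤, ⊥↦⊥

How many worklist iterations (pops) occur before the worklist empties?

10

Iteration log — 10 steps:
  step 1. node 0  ⊔preds=−  new=+  old=⊥  +wl: 
  step 2. node 1  ⊔preds=⊥  new=⊥  stable
  step 3. node 2  ⊔preds=−  new=+  stable
  step 4. node 3  ⊔preds=+  new=−  old=⊥  +wl: 1,2
  step 5. node 4  ⊔preds=⊥  new=−  stable
  step 6. node 1  ⊔preds=−  new=+  old=⊥  +wl: 
  step 7. node 2  ⊔preds=⊤  new=⊤  old=+  +wl: 3
  step 8. node 3  ⊔preds=⊤  new=⊤  old=−  +wl: 1,2
  step 9. node 1  ⊔preds=⊤  new=⊤  old=+  +wl: 
  step 10. node 2  ⊔preds=⊤  new=⊤  stable

Least fixpoint reached:
  node 0: +
  node 1: ⊤
  node 2: ⊤
  node 3: ⊤
  node 4: −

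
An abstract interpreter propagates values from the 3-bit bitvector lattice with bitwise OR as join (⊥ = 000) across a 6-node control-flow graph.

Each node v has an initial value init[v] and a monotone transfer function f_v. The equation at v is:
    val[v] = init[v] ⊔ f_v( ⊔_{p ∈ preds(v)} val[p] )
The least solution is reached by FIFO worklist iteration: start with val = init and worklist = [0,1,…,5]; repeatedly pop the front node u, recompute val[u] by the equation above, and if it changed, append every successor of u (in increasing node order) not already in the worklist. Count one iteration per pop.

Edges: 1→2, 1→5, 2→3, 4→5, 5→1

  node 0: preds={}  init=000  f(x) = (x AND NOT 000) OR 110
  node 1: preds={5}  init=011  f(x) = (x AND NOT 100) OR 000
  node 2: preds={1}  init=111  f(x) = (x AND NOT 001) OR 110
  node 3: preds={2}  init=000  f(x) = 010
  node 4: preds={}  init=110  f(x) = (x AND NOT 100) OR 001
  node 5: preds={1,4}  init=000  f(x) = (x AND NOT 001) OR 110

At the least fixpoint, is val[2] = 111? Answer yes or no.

Worklist (7 pops):
  #1 pop 0: in=000 → 110 (was 000); enqueue []
  #2 pop 1: in=000 → 011 (no change)
  #3 pop 2: in=011 → 111 (no change)
  #4 pop 3: in=111 → 010 (was 000); enqueue []
  #5 pop 4: in=000 → 111 (was 110); enqueue []
  #6 pop 5: in=111 → 110 (was 000); enqueue [1]
  #7 pop 1: in=110 → 011 (no change)

Fixpoint:
  val[0] = 110
  val[1] = 011
  val[2] = 111
  val[3] = 010
  val[4] = 111
  val[5] = 110

yes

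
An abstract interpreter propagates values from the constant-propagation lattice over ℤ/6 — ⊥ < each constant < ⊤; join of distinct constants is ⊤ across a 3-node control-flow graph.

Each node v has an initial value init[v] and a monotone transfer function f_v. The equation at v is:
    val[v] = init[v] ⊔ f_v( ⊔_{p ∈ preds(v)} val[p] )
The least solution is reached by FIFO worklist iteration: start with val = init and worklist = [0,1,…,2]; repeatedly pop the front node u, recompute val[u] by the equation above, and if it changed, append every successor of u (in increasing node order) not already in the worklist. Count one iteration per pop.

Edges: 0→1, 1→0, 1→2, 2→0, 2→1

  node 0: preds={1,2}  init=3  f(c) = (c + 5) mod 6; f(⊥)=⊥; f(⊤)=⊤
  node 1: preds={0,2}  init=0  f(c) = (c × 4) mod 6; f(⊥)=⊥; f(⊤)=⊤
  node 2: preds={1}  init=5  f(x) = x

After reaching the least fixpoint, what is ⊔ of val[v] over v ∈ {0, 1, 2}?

⊤

Worklist (5 pops):
  #1 pop 0: in=⊤ → ⊤ (was 3); enqueue []
  #2 pop 1: in=⊤ → ⊤ (was 0); enqueue [0]
  #3 pop 2: in=⊤ → ⊤ (was 5); enqueue [1]
  #4 pop 0: in=⊤ → ⊤ (no change)
  #5 pop 1: in=⊤ → ⊤ (no change)

Fixpoint:
  val[0] = ⊤
  val[1] = ⊤
  val[2] = ⊤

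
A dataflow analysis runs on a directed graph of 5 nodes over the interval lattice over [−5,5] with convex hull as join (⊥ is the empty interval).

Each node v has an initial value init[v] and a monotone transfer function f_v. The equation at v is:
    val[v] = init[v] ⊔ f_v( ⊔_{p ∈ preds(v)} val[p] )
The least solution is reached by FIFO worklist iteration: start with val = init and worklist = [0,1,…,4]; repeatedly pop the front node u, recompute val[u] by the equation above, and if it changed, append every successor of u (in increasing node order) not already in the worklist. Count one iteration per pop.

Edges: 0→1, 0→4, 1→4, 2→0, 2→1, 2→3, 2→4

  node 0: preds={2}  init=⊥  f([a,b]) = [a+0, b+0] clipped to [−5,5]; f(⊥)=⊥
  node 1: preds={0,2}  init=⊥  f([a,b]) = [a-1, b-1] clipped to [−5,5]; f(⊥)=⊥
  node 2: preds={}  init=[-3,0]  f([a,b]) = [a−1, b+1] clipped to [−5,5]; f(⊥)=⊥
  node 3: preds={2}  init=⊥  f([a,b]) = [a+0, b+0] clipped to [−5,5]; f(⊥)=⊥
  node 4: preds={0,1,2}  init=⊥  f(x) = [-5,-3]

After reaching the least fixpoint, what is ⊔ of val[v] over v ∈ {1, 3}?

Worklist (5 pops):
  #1 pop 0: in=[-3,0] → [-3,0] (was ⊥); enqueue []
  #2 pop 1: in=[-3,0] → [-4,-1] (was ⊥); enqueue []
  #3 pop 2: in=⊥ → [-3,0] (no change)
  #4 pop 3: in=[-3,0] → [-3,0] (was ⊥); enqueue []
  #5 pop 4: in=[-4,0] → [-5,-3] (was ⊥); enqueue []

Fixpoint:
  val[0] = [-3,0]
  val[1] = [-4,-1]
  val[2] = [-3,0]
  val[3] = [-3,0]
  val[4] = [-5,-3]

[-4,0]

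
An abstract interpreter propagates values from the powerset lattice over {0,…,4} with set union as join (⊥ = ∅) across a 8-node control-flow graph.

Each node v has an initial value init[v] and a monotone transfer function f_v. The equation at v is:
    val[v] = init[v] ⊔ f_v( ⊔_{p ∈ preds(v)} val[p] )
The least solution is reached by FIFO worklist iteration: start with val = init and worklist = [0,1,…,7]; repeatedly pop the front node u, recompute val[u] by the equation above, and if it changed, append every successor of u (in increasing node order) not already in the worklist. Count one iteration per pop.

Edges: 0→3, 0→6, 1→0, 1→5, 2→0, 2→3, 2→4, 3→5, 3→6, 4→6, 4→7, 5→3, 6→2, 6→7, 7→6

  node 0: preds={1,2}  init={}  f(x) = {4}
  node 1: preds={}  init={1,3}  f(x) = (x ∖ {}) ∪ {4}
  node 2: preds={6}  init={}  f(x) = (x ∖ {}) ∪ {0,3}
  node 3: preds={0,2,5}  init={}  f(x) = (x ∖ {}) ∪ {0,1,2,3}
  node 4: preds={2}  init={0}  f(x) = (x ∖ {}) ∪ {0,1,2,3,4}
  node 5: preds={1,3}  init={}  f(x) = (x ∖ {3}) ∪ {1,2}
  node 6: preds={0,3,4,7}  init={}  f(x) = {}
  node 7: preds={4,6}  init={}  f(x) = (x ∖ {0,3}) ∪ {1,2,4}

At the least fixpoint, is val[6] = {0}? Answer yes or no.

Worklist (11 pops):
  #1 pop 0: in={1,3} → {4} (was {}); enqueue []
  #2 pop 1: in={} → {1,3,4} (was {1,3}); enqueue [0]
  #3 pop 2: in={} → {0,3} (was {}); enqueue []
  #4 pop 3: in={0,3,4} → {0,1,2,3,4} (was {}); enqueue []
  #5 pop 4: in={0,3} → {0,1,2,3,4} (was {0}); enqueue []
  #6 pop 5: in={0,1,2,3,4} → {0,1,2,4} (was {}); enqueue [3]
  #7 pop 6: in={0,1,2,3,4} → {} (no change)
  #8 pop 7: in={0,1,2,3,4} → {1,2,4} (was {}); enqueue [6]
  #9 pop 0: in={0,1,3,4} → {4} (no change)
  #10 pop 3: in={0,1,2,3,4} → {0,1,2,3,4} (no change)
  #11 pop 6: in={0,1,2,3,4} → {} (no change)

Fixpoint:
  val[0] = {4}
  val[1] = {1,3,4}
  val[2] = {0,3}
  val[3] = {0,1,2,3,4}
  val[4] = {0,1,2,3,4}
  val[5] = {0,1,2,4}
  val[6] = {}
  val[7] = {1,2,4}

no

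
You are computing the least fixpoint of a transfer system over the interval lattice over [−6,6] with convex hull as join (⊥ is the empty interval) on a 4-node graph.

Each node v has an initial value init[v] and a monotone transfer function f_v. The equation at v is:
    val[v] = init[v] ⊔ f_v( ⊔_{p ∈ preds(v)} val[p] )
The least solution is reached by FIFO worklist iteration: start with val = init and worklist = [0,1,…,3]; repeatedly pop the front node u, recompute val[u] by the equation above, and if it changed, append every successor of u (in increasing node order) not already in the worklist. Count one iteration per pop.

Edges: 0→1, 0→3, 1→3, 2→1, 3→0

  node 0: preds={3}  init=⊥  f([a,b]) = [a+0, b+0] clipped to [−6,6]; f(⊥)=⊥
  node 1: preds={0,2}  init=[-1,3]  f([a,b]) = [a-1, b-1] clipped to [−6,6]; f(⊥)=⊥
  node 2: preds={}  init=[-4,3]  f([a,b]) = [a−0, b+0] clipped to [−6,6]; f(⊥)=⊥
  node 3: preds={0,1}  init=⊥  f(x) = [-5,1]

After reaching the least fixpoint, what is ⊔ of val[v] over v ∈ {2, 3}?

Trace (7 dequeues):
  [1] u=0 | in ⊥ | out ⊥ | ==
  [2] u=1 | in [-4,3] | out [-5,3] | prev [-1,3] | push {}
  [3] u=2 | in ⊥ | out [-4,3] | ==
  [4] u=3 | in [-5,3] | out [-5,1] | prev ⊥ | push {0}
  [5] u=0 | in [-5,1] | out [-5,1] | prev ⊥ | push {1,3}
  [6] u=1 | in [-5,3] | out [-6,3] | prev [-5,3] | push {}
  [7] u=3 | in [-6,3] | out [-5,1] | ==

Converged values:
  [0] [-5,1]
  [1] [-6,3]
  [2] [-4,3]
  [3] [-5,1]

[-5,3]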